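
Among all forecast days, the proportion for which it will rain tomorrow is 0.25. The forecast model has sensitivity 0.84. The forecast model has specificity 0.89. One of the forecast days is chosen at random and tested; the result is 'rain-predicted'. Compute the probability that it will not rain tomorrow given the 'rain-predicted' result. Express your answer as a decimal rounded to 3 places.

P(¬H | E) ≈ 0.282

Write H for 'it will rain tomorrow'. Prior odds H:¬H = 0.25/0.75 = 0.33333. For the 'rain-predicted' outcome, the likelihood ratio is 0.84/0.11 = 7.6364.
Posterior odds = 0.33333 × 7.6364 = 2.5455, so P(H|E) = 2.5455/(1+2.5455) = 0.718. Then P(¬H|E) = 1 − 0.718 = 0.282.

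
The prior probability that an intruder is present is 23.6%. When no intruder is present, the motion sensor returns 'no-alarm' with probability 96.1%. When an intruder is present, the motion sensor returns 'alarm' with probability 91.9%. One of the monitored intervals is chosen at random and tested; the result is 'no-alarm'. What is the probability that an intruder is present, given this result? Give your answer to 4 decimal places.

P(H | E) ≈ 0.0254

Write H for 'an intruder is present'. Prior odds H:¬H = 0.236/0.764 = 0.30890. For the 'no-alarm' outcome, the likelihood ratio is 0.081/0.961 = 0.084287.
Posterior odds = 0.30890 × 0.084287 = 0.026036, so P(H|E) = 0.026036/(1+0.026036) = 0.0254.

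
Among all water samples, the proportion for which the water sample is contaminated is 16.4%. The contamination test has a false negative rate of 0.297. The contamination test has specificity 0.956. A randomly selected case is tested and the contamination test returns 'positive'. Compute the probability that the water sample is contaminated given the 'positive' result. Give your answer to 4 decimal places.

P(H | E) ≈ 0.7581

Let H be the event that the water sample is contaminated. P(H) = 0.164, so P(¬H) = 0.836. With E the 'positive' result, P(E|H) = 0.703 and P(E|¬H) = 0.044.
P(E) = 0.703·0.164 + 0.044·0.836 = 0.11529 + 0.036784 = 0.15208.
By Bayes' theorem, P(H|E) = 0.11529 / 0.15208 = 0.7581.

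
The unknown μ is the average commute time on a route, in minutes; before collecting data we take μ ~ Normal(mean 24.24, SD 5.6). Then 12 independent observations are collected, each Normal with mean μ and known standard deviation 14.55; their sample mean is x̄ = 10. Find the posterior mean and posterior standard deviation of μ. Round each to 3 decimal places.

Posterior mean ≈ 15.127; posterior SD ≈ 3.360

With known σ, the Normal prior is conjugate. Weight on the data is w = (n/σ²)/(n/σ² + 1/τ₀²) = 0.0566833/(0.0566833+0.0318878) = 0.63998.
Posterior mean = w·x̄ + (1−w)·μ₀ = 0.63998·10 + 0.36002·24.24 = 15.127. Posterior variance = 1/(0.0566833+0.0318878) = 11.2904, so SD = 3.360.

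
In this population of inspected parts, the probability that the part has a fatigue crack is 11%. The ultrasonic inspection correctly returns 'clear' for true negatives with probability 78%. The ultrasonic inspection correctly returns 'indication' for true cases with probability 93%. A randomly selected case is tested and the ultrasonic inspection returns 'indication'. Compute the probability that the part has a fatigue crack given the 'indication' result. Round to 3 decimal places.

Write H for 'the part has a fatigue crack'. Prior odds H:¬H = 0.11/0.89 = 0.12360. For the 'indication' outcome, the likelihood ratio is 0.93/0.22 = 4.2273.
Posterior odds = 0.12360 × 4.2273 = 0.52247, so P(H|E) = 0.52247/(1+0.52247) = 0.343.

P(H | E) ≈ 0.343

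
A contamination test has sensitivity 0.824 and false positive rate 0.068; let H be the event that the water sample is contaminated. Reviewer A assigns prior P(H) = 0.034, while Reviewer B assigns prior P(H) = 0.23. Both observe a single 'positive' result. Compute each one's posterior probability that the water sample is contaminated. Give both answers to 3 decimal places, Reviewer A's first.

Reviewer A: 0.299; Reviewer B: 0.784

P('+'|H) = 0.824, P('+'|¬H) = 0.068.
Reviewer A: numerator 0.824·0.034 = 0.028016; evidence = 0.028016+0.068·0.966 = 0.093704; posterior = 0.299.
Reviewer B: numerator 0.824·0.23 = 0.18952; evidence = 0.18952+0.068·0.77 = 0.24188; posterior = 0.784.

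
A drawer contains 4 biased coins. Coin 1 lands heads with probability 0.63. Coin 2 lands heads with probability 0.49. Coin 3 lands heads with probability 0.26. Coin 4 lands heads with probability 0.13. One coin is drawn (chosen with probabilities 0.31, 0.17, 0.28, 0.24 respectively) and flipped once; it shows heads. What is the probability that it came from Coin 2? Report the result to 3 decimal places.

Posterior probability ≈ 0.218

Tabulate prior·likelihood by source: [1] prior 0.31, lik 0.63, product 0.1953; [2] prior 0.17, lik 0.49, product 0.08330; [3] prior 0.28, lik 0.26, product 0.07280; [4] prior 0.24, lik 0.13, product 0.03120.
Normalizing constant = 0.38260; the posterior for Coin 2 is its product over the sum, 0.08330/0.38260 = 0.218.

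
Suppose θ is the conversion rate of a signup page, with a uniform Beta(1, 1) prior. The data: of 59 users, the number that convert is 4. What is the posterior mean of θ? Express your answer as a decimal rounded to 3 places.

The binomial likelihood is conjugate to the Beta prior: with 4 successes and 55 failures, the posterior is Beta(1+4, 1+55) = Beta(5, 56).
Posterior mean = α/(α+β) = 5/61 = 0.082.

Posterior mean ≈ 0.082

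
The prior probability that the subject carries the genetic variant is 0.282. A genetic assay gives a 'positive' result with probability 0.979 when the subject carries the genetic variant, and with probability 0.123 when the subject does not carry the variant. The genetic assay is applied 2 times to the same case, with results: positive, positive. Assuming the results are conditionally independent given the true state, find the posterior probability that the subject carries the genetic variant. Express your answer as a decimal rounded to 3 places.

Posterior P(H) ≈ 0.961

With H the event that the subject carries the genetic variant, the joint likelihood of the observed sequence is P(data|H) = 0.979·0.979 = 0.95844 and P(data|¬H) = 0.123·0.123 = 0.015129.
Bayes: P(H|data) = 0.282·0.95844 / (0.282·0.95844 + 0.718·0.015129) = 0.27028/0.28114 = 0.9614.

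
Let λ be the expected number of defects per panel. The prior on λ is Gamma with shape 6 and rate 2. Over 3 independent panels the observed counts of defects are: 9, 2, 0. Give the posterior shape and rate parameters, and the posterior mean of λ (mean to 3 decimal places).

The Poisson likelihood adds the total count to the shape and the number of exposure periods to the rate. Here ∑xᵢ = 11 and n = 3, so shape 6→17 and rate 2→5.
E[λ | data] = 17/5 = 3.400.

Posterior: Gamma(shape=17, rate=5); mean ≈ 3.400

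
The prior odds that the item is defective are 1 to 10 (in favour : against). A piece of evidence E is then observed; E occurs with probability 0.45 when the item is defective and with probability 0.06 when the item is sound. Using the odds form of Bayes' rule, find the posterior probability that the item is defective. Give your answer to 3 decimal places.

Posterior probability ≈ 0.429

Prior odds = 1/10 = 0.10000.
Likelihood ratio for E = 0.45/0.06 = 7.5000.
Posterior odds = prior odds × LR = 0.75000.
Posterior probability = odds/(1+odds) = 0.75000/1.7500 = 0.429.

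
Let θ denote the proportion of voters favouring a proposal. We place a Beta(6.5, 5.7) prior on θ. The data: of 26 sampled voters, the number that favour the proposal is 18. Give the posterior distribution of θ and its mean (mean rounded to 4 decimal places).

Posterior: Beta(24.5, 13.7); mean ≈ 0.6414

The binomial likelihood is conjugate to the Beta prior: with 18 successes and 8 failures, the posterior is Beta(6.5+18, 5.7+8) = Beta(24.5, 13.7).
Posterior mean = α/(α+β) = 24.5/38.2 = 0.6414.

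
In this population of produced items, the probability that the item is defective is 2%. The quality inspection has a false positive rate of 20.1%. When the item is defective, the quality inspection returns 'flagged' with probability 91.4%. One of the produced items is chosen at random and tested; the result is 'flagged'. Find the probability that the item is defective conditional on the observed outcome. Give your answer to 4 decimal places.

Write H for 'the item is defective'. Prior odds H:¬H = 0.02/0.98 = 0.020408. For the 'flagged' outcome, the likelihood ratio is 0.914/0.201 = 4.5473.
Posterior odds = 0.020408 × 4.5473 = 0.092801, so P(H|E) = 0.092801/(1+0.092801) = 0.0849.

P(H | E) ≈ 0.0849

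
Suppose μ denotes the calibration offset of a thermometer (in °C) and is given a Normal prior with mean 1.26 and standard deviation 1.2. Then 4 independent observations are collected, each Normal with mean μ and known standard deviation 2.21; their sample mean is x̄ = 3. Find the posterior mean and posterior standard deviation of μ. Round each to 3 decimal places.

Posterior mean ≈ 2.202; posterior SD ≈ 0.813

Prior precision 1/τ₀² = 1/1.2² = 0.694444; data precision n/σ² = 4/2.21² = 0.818984.
Posterior precision = 0.694444 + 0.818984 = 1.51343, giving posterior SD = 1/√1.51343 = 0.813.
Posterior mean = (0.694444·1.26 + 0.818984·3) / 1.51343 = 2.202.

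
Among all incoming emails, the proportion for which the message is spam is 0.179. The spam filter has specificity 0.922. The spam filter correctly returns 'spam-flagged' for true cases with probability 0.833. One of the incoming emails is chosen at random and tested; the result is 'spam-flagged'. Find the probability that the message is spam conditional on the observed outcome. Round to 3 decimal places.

P(H | E) ≈ 0.700

Let H be the event that the message is spam. P(H) = 0.179, so P(¬H) = 0.821. With E the 'spam-flagged' result, P(E|H) = 0.833 and P(E|¬H) = 0.078.
P(E) = 0.833·0.179 + 0.078·0.821 = 0.14911 + 0.064038 = 0.21314.
By Bayes' theorem, P(H|E) = 0.14911 / 0.21314 = 0.700.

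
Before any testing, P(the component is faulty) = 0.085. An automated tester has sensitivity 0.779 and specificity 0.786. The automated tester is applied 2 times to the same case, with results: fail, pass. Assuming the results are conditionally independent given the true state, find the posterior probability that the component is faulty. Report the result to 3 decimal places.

Let H be the event that the component is faulty; start with P(H) = 0.085. P('fail'|H) = 0.779, P('fail'|¬H) = 0.214.
Update on result 1 ('fail'): P(H) ← 0.779·0.0850 / (0.779·0.0850 + 0.214·0.9150) = 0.066215/0.26203 = 0.2527.
Update on result 2 ('pass'): P(H) ← 0.221·0.2527 / (0.221·0.2527 + 0.786·0.7473) = 0.055848/0.64322 = 0.0868.

Posterior P(H) ≈ 0.087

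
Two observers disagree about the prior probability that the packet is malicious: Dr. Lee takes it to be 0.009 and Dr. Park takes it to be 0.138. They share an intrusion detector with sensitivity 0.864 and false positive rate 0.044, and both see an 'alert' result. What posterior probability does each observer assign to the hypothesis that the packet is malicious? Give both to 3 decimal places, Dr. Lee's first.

Dr. Lee: 0.151; Dr. Park: 0.759

The likelihood ratio for an 'alert' result is 0.864/0.044 = 19.636.
Dr. Lee: prior odds 0.009/0.991 = 0.0090817; posterior odds 0.17833; posterior probability 0.151.
Dr. Park: prior odds 0.138/0.862 = 0.16009; posterior odds 3.1436; posterior probability 0.759.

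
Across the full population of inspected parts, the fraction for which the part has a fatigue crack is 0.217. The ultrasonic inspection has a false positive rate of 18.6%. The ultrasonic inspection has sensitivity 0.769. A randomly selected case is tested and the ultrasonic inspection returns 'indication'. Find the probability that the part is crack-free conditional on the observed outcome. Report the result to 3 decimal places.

P(¬H | E) ≈ 0.466

Write H for 'the part has a fatigue crack'. Prior odds H:¬H = 0.217/0.783 = 0.27714. For the 'indication' outcome, the likelihood ratio is 0.769/0.186 = 4.1344.
Posterior odds = 0.27714 × 4.1344 = 1.1458, so P(H|E) = 1.1458/(1+1.1458) = 0.534. Then P(¬H|E) = 1 − 0.534 = 0.466.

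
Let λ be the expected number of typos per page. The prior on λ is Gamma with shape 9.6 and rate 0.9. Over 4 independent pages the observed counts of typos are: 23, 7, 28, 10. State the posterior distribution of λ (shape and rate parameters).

Total count ∑xᵢ = 68 over n = 4 pages.
Gamma is conjugate to the Poisson likelihood: posterior is Gamma(shape = 9.6+68 = 77.6, rate = 0.9+4 = 4.9).

Posterior: Gamma(shape=77.6, rate=4.9)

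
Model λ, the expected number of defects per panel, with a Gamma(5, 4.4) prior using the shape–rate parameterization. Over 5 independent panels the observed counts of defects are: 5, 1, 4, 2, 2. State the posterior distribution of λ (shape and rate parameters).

Posterior: Gamma(shape=19, rate=9.4)

Total count ∑xᵢ = 14 over n = 5 panels.
Gamma is conjugate to the Poisson likelihood: posterior is Gamma(shape = 5+14 = 19, rate = 4.4+5 = 9.4).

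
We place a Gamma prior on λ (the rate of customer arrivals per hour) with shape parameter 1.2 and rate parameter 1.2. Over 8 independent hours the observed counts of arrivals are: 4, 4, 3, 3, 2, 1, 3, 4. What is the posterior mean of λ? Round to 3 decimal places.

Total count ∑xᵢ = 24 over n = 8 hours.
Gamma is conjugate to the Poisson likelihood: posterior is Gamma(shape = 1.2+24 = 25.2, rate = 1.2+8 = 9.2).
E[λ | data] = 25.2/9.2 = 2.739.

Posterior mean ≈ 2.739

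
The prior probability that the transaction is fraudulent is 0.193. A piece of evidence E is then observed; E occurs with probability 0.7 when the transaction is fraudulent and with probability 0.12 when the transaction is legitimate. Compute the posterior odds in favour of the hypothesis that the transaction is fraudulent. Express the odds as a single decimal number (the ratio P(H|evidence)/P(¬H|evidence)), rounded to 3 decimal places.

Prior odds = 0.193/(1−0.193) = 0.23916.
Likelihood ratio for E = 0.7/0.12 = 5.8333.
Posterior odds = prior odds × LR = 1.3951.

Posterior odds ≈ 1.395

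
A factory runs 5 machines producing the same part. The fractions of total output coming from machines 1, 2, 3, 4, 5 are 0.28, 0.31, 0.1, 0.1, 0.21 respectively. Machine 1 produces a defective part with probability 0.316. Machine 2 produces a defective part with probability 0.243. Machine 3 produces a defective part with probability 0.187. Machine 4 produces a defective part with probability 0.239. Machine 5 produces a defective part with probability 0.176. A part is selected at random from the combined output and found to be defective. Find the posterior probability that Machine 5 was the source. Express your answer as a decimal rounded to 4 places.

Posterior probability ≈ 0.1519

Tabulate prior·likelihood by source: [1] prior 0.28, lik 0.316, product 0.08848; [2] prior 0.31, lik 0.243, product 0.07533; [3] prior 0.1, lik 0.187, product 0.01870; [4] prior 0.1, lik 0.239, product 0.02390; [5] prior 0.21, lik 0.176, product 0.03696.
Normalizing constant = 0.24337; the posterior for Machine 5 is its product over the sum, 0.03696/0.24337 = 0.1519.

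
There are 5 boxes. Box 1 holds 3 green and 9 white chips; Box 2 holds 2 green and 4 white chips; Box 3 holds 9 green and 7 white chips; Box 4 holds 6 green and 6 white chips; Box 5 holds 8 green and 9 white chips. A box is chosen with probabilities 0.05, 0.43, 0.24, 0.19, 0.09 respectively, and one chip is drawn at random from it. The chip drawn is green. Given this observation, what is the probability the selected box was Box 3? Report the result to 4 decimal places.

Posterior probability ≈ 0.3153

Tabulate prior·likelihood by source: [1] prior 0.05, lik 0.25, product 0.01250; [2] prior 0.43, lik 0.3333, product 0.1433; [3] prior 0.24, lik 0.5625, product 0.1350; [4] prior 0.19, lik 0.5, product 0.09500; [5] prior 0.09, lik 0.4706, product 0.04235.
Normalizing constant = 0.42819; the posterior for Box 3 is its product over the sum, 0.1350/0.42819 = 0.3153.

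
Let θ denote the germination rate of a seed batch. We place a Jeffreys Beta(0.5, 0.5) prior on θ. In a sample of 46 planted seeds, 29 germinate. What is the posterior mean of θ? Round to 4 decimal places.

Observing 29 successes and 17 failures updates Beta(0.5, 0.5) by adding the success and failure counts to the two shape parameters: α = 0.5+29 = 29.5, β = 0.5+17 = 17.5.
E[θ | data] = 29.5/(29.5+17.5) = 0.6277.

Posterior mean ≈ 0.6277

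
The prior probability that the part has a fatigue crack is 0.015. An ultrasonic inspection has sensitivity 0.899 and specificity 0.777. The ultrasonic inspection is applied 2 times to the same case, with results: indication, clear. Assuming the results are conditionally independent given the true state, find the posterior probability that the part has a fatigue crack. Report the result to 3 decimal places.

Posterior P(H) ≈ 0.008

Let H be the event that the part has a fatigue crack; start with P(H) = 0.015. P('indication'|H) = 0.899, P('indication'|¬H) = 0.223.
Update on result 1 ('indication'): P(H) ← 0.899·0.0150 / (0.899·0.0150 + 0.223·0.9850) = 0.013485/0.23314 = 0.0578.
Update on result 2 ('clear'): P(H) ← 0.101·0.0578 / (0.101·0.0578 + 0.777·0.9422) = 0.0058419/0.73790 = 0.0079.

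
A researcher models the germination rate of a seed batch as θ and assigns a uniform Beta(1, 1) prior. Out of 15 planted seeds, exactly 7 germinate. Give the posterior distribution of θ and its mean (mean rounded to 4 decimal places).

The binomial likelihood is conjugate to the Beta prior: with 7 successes and 8 failures, the posterior is Beta(1+7, 1+8) = Beta(8, 9).
E[θ | data] = 8/(8+9) = 0.4706.

Posterior: Beta(8, 9); mean ≈ 0.4706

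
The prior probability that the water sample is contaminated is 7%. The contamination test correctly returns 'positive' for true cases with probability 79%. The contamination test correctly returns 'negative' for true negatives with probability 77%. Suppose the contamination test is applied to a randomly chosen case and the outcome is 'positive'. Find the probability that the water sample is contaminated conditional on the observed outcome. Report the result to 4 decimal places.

P(H | E) ≈ 0.2054

Let H be the event that the water sample is contaminated. P(H) = 0.07, so P(¬H) = 0.93. With E the 'positive' result, P(E|H) = 0.79 and P(E|¬H) = 0.23.
P(E) = 0.79·0.07 + 0.23·0.93 = 0.055300 + 0.21390 = 0.26920.
By Bayes' theorem, P(H|E) = 0.055300 / 0.26920 = 0.2054.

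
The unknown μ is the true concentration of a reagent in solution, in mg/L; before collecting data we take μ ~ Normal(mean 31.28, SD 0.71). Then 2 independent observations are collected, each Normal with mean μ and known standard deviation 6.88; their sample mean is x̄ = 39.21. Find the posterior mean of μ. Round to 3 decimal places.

Posterior mean ≈ 31.445

With known σ, the Normal prior is conjugate. Weight on the data is w = (n/σ²)/(n/σ² + 1/τ₀²) = 0.0422526/(0.0422526+1.98373) = 0.020855.
Posterior mean = w·x̄ + (1−w)·μ₀ = 0.020855·39.21 + 0.97914·31.28 = 31.445.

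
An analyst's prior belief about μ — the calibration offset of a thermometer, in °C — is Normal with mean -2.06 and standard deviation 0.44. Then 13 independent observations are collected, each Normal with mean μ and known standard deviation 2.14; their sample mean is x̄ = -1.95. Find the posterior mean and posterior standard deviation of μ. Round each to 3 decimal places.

Prior precision 1/τ₀² = 1/0.44² = 5.16529; data precision n/σ² = 13/2.14² = 2.83868.
Posterior precision = 5.16529 + 2.83868 = 8.00397, giving posterior SD = 1/√8.00397 = 0.353.
Posterior mean = (5.16529·-2.06 + 2.83868·-1.95) / 8.00397 = -2.021.

Posterior mean ≈ -2.021; posterior SD ≈ 0.353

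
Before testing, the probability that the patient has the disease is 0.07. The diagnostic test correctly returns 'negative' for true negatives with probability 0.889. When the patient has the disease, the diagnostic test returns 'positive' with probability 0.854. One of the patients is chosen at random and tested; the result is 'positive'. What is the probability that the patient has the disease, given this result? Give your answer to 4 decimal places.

Let H be the event that the patient has the disease. P(H) = 0.07, so P(¬H) = 0.93. With E the 'positive' result, P(E|H) = 0.854 and P(E|¬H) = 0.111.
P(E) = 0.854·0.07 + 0.111·0.93 = 0.059780 + 0.10323 = 0.16301.
By Bayes' theorem, P(H|E) = 0.059780 / 0.16301 = 0.3667.

P(H | E) ≈ 0.3667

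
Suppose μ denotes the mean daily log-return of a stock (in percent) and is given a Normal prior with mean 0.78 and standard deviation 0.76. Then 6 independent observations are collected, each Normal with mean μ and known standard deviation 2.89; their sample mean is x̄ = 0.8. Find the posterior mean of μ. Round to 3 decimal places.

Posterior mean ≈ 0.786

Prior precision 1/τ₀² = 1/0.76² = 1.73130; data precision n/σ² = 6/2.89² = 0.718382.
Posterior precision = 1.73130 + 0.718382 = 2.44968.
Posterior mean = (1.73130·0.78 + 0.718382·0.8) / 2.44968 = 0.786.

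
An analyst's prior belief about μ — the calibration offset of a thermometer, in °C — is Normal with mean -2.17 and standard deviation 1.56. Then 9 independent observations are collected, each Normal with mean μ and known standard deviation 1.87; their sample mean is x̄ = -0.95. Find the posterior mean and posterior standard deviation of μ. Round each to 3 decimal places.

Posterior mean ≈ -1.118; posterior SD ≈ 0.579

Prior precision 1/τ₀² = 1/1.56² = 0.410914; data precision n/σ² = 9/1.87² = 2.57371.
Posterior precision = 0.410914 + 2.57371 = 2.98462, giving posterior SD = 1/√2.98462 = 0.579.
Posterior mean = (0.410914·-2.17 + 2.57371·-0.95) / 2.98462 = -1.118.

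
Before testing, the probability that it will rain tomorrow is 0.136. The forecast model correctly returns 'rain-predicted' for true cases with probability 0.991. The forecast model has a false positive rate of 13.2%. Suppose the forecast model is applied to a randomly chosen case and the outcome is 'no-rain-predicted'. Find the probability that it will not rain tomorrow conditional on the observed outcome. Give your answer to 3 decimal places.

P(¬H | E) ≈ 0.998

Write H for 'it will rain tomorrow'. Prior odds H:¬H = 0.136/0.864 = 0.15741. For the 'no-rain-predicted' outcome, the likelihood ratio is 0.009/0.868 = 0.010369.
Posterior odds = 0.15741 × 0.010369 = 0.0016321, so P(H|E) = 0.0016321/(1+0.0016321) = 0.002. Then P(¬H|E) = 1 − 0.002 = 0.998.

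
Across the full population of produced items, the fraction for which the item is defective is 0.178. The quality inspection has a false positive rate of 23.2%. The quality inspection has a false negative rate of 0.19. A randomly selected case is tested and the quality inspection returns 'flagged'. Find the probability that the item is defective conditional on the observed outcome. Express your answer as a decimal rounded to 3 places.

P(H | E) ≈ 0.431

Let H be the event that the item is defective. P(H) = 0.178, so P(¬H) = 0.822. With E the 'flagged' result, P(E|H) = 0.81 and P(E|¬H) = 0.232.
P(E) = 0.81·0.178 + 0.232·0.822 = 0.14418 + 0.19070 = 0.33488.
By Bayes' theorem, P(H|E) = 0.14418 / 0.33488 = 0.431.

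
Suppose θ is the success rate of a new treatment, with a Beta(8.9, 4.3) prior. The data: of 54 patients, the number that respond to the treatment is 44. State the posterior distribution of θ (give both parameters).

Observing 44 successes and 10 failures updates Beta(8.9, 4.3) by adding the success and failure counts to the two shape parameters: α = 8.9+44 = 52.9, β = 4.3+10 = 14.3.

Posterior: Beta(52.9, 14.3)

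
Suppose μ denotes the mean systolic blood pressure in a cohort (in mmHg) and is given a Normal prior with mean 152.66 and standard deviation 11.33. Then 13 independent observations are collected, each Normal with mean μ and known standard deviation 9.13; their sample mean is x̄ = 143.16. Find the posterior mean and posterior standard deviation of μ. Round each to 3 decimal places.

Prior precision 1/τ₀² = 1/11.33² = 0.00779005; data precision n/σ² = 13/9.13² = 0.155956.
Posterior precision = 0.00779005 + 0.155956 = 0.163746, giving posterior SD = 1/√0.163746 = 2.471.
Posterior mean = (0.00779005·152.66 + 0.155956·143.16) / 0.163746 = 143.612.

Posterior mean ≈ 143.612; posterior SD ≈ 2.471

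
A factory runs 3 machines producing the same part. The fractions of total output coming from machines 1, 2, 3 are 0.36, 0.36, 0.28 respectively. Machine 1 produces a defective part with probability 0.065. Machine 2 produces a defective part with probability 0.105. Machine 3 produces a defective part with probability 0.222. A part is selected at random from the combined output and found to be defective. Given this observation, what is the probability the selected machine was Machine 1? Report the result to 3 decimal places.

Posterior probability ≈ 0.190

Tabulate prior·likelihood by source: [1] prior 0.36, lik 0.065, product 0.02340; [2] prior 0.36, lik 0.105, product 0.03780; [3] prior 0.28, lik 0.222, product 0.06216.
Normalizing constant = 0.12336; the posterior for Machine 1 is its product over the sum, 0.02340/0.12336 = 0.190.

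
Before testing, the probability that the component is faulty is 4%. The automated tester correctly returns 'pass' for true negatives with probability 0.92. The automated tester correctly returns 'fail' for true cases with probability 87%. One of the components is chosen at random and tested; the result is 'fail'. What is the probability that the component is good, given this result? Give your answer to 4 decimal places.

Write H for 'the component is faulty'. Prior odds H:¬H = 0.04/0.96 = 0.041667. For the 'fail' outcome, the likelihood ratio is 0.87/0.08 = 10.875.
Posterior odds = 0.041667 × 10.875 = 0.45313, so P(H|E) = 0.45313/(1+0.45313) = 0.3118. Then P(¬H|E) = 1 − 0.3118 = 0.6882.

P(¬H | E) ≈ 0.6882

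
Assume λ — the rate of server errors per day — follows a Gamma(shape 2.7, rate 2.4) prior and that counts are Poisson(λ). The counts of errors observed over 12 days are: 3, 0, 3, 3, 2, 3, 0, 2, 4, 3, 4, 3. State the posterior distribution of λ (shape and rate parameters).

Total count ∑xᵢ = 30 over n = 12 days.
Gamma is conjugate to the Poisson likelihood: posterior is Gamma(shape = 2.7+30 = 32.7, rate = 2.4+12 = 14.4).

Posterior: Gamma(shape=32.7, rate=14.4)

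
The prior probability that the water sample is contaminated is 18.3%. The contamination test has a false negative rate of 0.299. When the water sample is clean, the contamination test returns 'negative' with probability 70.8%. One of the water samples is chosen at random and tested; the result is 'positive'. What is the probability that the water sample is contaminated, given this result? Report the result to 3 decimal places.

Let H be the event that the water sample is contaminated. P(H) = 0.183, so P(¬H) = 0.817. With E the 'positive' result, P(E|H) = 0.701 and P(E|¬H) = 0.292.
P(E) = 0.701·0.183 + 0.292·0.817 = 0.12828 + 0.23856 = 0.36685.
By Bayes' theorem, P(H|E) = 0.12828 / 0.36685 = 0.350.

P(H | E) ≈ 0.350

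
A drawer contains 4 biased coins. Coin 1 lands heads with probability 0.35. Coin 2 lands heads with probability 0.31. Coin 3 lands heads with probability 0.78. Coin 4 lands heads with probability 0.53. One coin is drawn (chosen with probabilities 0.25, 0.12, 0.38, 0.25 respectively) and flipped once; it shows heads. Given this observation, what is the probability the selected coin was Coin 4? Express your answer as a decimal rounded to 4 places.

Tabulate prior·likelihood by source: [1] prior 0.25, lik 0.35, product 0.08750; [2] prior 0.12, lik 0.31, product 0.03720; [3] prior 0.38, lik 0.78, product 0.2964; [4] prior 0.25, lik 0.53, product 0.1325.
Normalizing constant = 0.55360; the posterior for Coin 4 is its product over the sum, 0.1325/0.55360 = 0.2393.

Posterior probability ≈ 0.2393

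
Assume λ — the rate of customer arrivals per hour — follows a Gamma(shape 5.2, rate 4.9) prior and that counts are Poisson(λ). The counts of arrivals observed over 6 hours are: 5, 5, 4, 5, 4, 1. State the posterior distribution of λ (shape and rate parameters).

The Poisson likelihood adds the total count to the shape and the number of exposure periods to the rate. Here ∑xᵢ = 24 and n = 6, so shape 5.2→29.2 and rate 4.9→10.9.

Posterior: Gamma(shape=29.2, rate=10.9)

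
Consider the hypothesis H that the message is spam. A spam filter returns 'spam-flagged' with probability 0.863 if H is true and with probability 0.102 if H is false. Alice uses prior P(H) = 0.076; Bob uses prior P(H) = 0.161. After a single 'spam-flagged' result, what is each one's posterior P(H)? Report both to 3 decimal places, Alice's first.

Alice: 0.410; Bob: 0.619

The likelihood ratio for a 'spam-flagged' result is 0.863/0.102 = 8.4608.
Alice: prior odds 0.076/0.924 = 0.082251; posterior odds 0.69591; posterior probability 0.410.
Bob: prior odds 0.161/0.839 = 0.19190; posterior odds 1.6236; posterior probability 0.619.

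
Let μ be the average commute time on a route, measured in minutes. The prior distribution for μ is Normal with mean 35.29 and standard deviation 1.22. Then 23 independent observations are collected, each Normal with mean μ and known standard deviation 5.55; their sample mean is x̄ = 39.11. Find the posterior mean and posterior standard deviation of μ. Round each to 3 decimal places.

Prior precision 1/τ₀² = 1/1.22² = 0.671862; data precision n/σ² = 23/5.55² = 0.746693.
Posterior precision = 0.671862 + 0.746693 = 1.41856, giving posterior SD = 1/√1.41856 = 0.840.
Posterior mean = (0.671862·35.29 + 0.746693·39.11) / 1.41856 = 37.301.

Posterior mean ≈ 37.301; posterior SD ≈ 0.840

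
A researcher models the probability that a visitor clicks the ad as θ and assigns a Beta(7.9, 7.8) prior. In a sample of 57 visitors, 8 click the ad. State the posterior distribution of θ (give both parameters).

The binomial likelihood is conjugate to the Beta prior: with 8 successes and 49 failures, the posterior is Beta(7.9+8, 7.8+49) = Beta(15.9, 56.8).

Posterior: Beta(15.9, 56.8)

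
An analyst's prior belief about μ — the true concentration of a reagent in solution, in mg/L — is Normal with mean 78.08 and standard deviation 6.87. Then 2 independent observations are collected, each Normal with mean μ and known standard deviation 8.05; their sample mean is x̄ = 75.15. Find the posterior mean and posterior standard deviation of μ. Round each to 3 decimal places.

Prior precision 1/τ₀² = 1/6.87² = 0.0211878; data precision n/σ² = 2/8.05² = 0.0308630.
Posterior precision = 0.0211878 + 0.0308630 = 0.0520508, giving posterior SD = 1/√0.0520508 = 4.383.
Posterior mean = (0.0211878·78.08 + 0.0308630·75.15) / 0.0520508 = 76.343.

Posterior mean ≈ 76.343; posterior SD ≈ 4.383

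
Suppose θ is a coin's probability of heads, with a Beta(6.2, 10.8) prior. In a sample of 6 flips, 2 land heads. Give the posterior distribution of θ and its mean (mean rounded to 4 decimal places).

The binomial likelihood is conjugate to the Beta prior: with 2 successes and 4 failures, the posterior is Beta(6.2+2, 10.8+4) = Beta(8.2, 14.8).
Posterior mean = α/(α+β) = 8.2/23 = 0.3565.

Posterior: Beta(8.2, 14.8); mean ≈ 0.3565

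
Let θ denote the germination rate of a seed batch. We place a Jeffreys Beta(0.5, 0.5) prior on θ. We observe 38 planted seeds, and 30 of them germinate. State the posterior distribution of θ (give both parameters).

Posterior: Beta(30.5, 8.5)

Observing 30 successes and 8 failures updates Beta(0.5, 0.5) by adding the success and failure counts to the two shape parameters: α = 0.5+30 = 30.5, β = 0.5+8 = 8.5.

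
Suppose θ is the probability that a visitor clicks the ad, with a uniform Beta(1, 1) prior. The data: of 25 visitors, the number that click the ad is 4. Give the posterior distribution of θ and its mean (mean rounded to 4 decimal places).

Observing 4 successes and 21 failures updates Beta(1, 1) by adding the success and failure counts to the two shape parameters: α = 1+4 = 5, β = 1+21 = 22.
E[θ | data] = 5/(5+22) = 0.1852.

Posterior: Beta(5, 22); mean ≈ 0.1852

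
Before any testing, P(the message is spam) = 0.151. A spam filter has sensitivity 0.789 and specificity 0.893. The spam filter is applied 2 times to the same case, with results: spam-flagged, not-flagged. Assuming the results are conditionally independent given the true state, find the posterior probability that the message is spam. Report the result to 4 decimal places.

Posterior P(H) ≈ 0.2366

With H the event that the message is spam, the joint likelihood of the observed sequence is P(data|H) = 0.789·0.211 = 0.16648 and P(data|¬H) = 0.107·0.893 = 0.095551.
Bayes: P(H|data) = 0.151·0.16648 / (0.151·0.16648 + 0.849·0.095551) = 0.025138/0.10626 = 0.2366.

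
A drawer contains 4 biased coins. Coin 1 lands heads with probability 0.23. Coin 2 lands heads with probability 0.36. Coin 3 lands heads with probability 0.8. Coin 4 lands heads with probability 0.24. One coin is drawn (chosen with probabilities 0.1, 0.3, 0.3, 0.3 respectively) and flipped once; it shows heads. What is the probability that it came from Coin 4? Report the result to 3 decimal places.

Posterior probability ≈ 0.163

P(heads|C1) = 0.23; P(heads|C2) = 0.36; P(heads|C3) = 0.8; P(heads|C4) = 0.24.
Prior × likelihood for each source: 0.1·0.23=0.02300, 0.3·0.36=0.1080, 0.3·0.8=0.2400, 0.3·0.24=0.07200. Summing gives P(heads) = 0.44300.
P(Coin 4 | heads) = 0.07200 / 0.44300 = 0.163.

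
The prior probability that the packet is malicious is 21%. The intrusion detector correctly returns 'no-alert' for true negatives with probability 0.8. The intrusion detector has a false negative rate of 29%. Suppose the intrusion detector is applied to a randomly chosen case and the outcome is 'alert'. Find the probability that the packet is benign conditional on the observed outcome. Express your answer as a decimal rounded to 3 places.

Let H be the event that the packet is malicious. P(H) = 0.21, so P(¬H) = 0.79. With E the 'alert' result, P(E|H) = 0.71 and P(E|¬H) = 0.2.
P(E) = 0.71·0.21 + 0.2·0.79 = 0.14910 + 0.15800 = 0.30710.
By Bayes' theorem, P(H|E) = 0.14910 / 0.30710 = 0.486. Hence P(¬H|E) = 1 − 0.486 = 0.514.

P(¬H | E) ≈ 0.514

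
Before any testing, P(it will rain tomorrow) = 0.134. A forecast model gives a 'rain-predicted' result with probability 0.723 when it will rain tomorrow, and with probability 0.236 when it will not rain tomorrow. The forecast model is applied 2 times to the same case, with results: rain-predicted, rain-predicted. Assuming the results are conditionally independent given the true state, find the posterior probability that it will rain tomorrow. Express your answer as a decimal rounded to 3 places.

Posterior P(H) ≈ 0.592

Let H be the event that it will rain tomorrow; start with P(H) = 0.134. P('rain-predicted'|H) = 0.723, P('rain-predicted'|¬H) = 0.236.
Update on result 1 ('rain-predicted'): P(H) ← 0.723·0.1340 / (0.723·0.1340 + 0.236·0.8660) = 0.096882/0.30126 = 0.3216.
Update on result 2 ('rain-predicted'): P(H) ← 0.723·0.3216 / (0.723·0.3216 + 0.236·0.6784) = 0.23251/0.39262 = 0.5922.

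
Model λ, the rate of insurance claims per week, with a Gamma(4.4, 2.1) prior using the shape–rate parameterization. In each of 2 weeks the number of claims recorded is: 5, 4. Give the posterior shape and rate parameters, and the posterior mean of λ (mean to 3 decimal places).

The Poisson likelihood adds the total count to the shape and the number of exposure periods to the rate. Here ∑xᵢ = 9 and n = 2, so shape 4.4→13.4 and rate 2.1→4.1.
E[λ | data] = 13.4/4.1 = 3.268.

Posterior: Gamma(shape=13.4, rate=4.1); mean ≈ 3.268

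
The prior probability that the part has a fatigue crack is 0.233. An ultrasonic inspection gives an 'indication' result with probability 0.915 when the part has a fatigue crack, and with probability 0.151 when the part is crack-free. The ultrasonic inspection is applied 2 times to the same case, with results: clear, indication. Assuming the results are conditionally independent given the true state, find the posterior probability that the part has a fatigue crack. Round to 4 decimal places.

Posterior P(H) ≈ 0.1556

With H the event that the part has a fatigue crack, the joint likelihood of the observed sequence is P(data|H) = 0.085·0.915 = 0.077775 and P(data|¬H) = 0.849·0.151 = 0.12820.
Bayes: P(H|data) = 0.233·0.077775 / (0.233·0.077775 + 0.767·0.12820) = 0.018122/0.11645 = 0.1556.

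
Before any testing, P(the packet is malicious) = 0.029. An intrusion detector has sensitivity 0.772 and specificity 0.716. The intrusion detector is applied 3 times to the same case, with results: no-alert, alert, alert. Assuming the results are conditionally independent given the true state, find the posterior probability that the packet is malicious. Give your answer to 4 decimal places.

Posterior P(H) ≈ 0.0657

Let H be the event that the packet is malicious; start with P(H) = 0.029. P('alert'|H) = 0.772, P('alert'|¬H) = 0.284.
Update on result 1 ('no-alert'): P(H) ← 0.228·0.0290 / (0.228·0.0290 + 0.716·0.9710) = 0.0066120/0.70185 = 0.0094.
Update on result 2 ('alert'): P(H) ← 0.772·0.0094 / (0.772·0.0094 + 0.284·0.9906) = 0.0072729/0.28860 = 0.0252.
Update on result 3 ('alert'): P(H) ← 0.772·0.0252 / (0.772·0.0252 + 0.284·0.9748) = 0.019455/0.29630 = 0.0657.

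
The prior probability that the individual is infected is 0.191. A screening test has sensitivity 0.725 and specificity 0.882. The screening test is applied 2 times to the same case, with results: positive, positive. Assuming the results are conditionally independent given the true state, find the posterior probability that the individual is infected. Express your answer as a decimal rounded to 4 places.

With H the event that the individual is infected, the joint likelihood of the observed sequence is P(data|H) = 0.725·0.725 = 0.52563 and P(data|¬H) = 0.118·0.118 = 0.013924.
Bayes: P(H|data) = 0.191·0.52563 / (0.191·0.52563 + 0.809·0.013924) = 0.10039/0.11166 = 0.8991.

Posterior P(H) ≈ 0.8991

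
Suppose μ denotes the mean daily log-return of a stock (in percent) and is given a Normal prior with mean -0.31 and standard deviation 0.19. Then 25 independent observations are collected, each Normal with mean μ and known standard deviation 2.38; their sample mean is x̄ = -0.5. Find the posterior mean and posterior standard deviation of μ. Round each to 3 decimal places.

Prior precision 1/τ₀² = 1/0.19² = 27.7008; data precision n/σ² = 25/2.38² = 4.41353.
Posterior precision = 27.7008 + 4.41353 = 32.1144, giving posterior SD = 1/√32.1144 = 0.176.
Posterior mean = (27.7008·-0.31 + 4.41353·-0.5) / 32.1144 = -0.336.

Posterior mean ≈ -0.336; posterior SD ≈ 0.176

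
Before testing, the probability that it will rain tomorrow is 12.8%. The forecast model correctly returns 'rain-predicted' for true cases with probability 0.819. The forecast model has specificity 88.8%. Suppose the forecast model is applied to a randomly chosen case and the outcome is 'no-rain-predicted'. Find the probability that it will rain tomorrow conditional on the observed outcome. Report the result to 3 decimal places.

Write H for 'it will rain tomorrow'. Prior odds H:¬H = 0.128/0.872 = 0.14679. For the 'no-rain-predicted' outcome, the likelihood ratio is 0.181/0.888 = 0.20383.
Posterior odds = 0.14679 × 0.20383 = 0.029920, so P(H|E) = 0.029920/(1+0.029920) = 0.029.

P(H | E) ≈ 0.029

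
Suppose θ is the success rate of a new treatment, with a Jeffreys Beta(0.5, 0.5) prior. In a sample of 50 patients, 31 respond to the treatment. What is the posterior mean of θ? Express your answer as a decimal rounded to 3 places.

The binomial likelihood is conjugate to the Beta prior: with 31 successes and 19 failures, the posterior is Beta(0.5+31, 0.5+19) = Beta(31.5, 19.5).
Posterior mean = α/(α+β) = 31.5/51 = 0.618.

Posterior mean ≈ 0.618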